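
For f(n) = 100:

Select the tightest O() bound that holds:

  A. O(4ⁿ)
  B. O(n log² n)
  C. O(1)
C

f(n) = 100 is O(1).
All listed options are valid Big-O bounds (upper bounds),
but O(1) is the tightest (smallest valid bound).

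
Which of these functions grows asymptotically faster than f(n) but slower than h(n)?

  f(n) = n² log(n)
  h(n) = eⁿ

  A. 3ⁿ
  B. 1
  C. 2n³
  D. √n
C

We need g(n) with n² log(n) = o(g(n)) and g(n) = o(eⁿ), i.e. O(n² log n) ≺ g ≺ O(eⁿ).
Check each option:
  A. 3ⁿ — O(3ⁿ) does not grow strictly slower than h(n)
  B. 1 — O(1) does not grow strictly faster than f(n)
  C. 2n³ — O(n³) is strictly between O(n² log n) and O(eⁿ) ✓
  D. √n — O(√n) does not grow strictly faster than f(n)

Only option C (2n³) lies strictly between.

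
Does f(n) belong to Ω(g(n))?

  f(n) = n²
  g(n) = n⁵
False

f(n) = n² is O(n²), and g(n) = n⁵ is O(n⁵).
Since O(n²) grows slower than O(n⁵), f(n) = Ω(g(n)) is false.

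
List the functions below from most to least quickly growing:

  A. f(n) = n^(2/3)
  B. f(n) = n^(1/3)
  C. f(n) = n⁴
C > A > B

Comparing growth rates:
C = n⁴ is O(n⁴)
A = n^(2/3) is O(n^(2/3))
B = n^(1/3) is O(n^(1/3))

Therefore, the order from fastest to slowest is: C > A > B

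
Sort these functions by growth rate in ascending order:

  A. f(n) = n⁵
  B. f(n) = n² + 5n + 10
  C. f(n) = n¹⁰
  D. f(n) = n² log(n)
B < D < A < C

Comparing growth rates:
B = n² + 5n + 10 is O(n²)
D = n² log(n) is O(n² log n)
A = n⁵ is O(n⁵)
C = n¹⁰ is O(n¹⁰)

Therefore, the order from slowest to fastest is: B < D < A < C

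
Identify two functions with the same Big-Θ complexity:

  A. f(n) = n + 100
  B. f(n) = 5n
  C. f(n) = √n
A and B

Examining each function:
  A. n + 100 is O(n)
  B. 5n is O(n)
  C. √n is O(√n)

Functions A and B both have the same complexity class.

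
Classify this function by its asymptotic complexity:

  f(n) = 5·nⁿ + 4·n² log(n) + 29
O(nⁿ)

The dominant term in 5·nⁿ + 4·n² log(n) + 29 is 5·nⁿ, which is Θ(nⁿ).
Lower-order terms (4·n² log(n), 29) are asymptotically negligible.
Constants are absorbed, so the tightest bound is O(nⁿ).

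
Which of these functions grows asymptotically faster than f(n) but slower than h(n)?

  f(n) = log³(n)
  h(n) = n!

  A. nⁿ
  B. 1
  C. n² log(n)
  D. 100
C

We need g(n) with log³(n) = o(g(n)) and g(n) = o(n!), i.e. O(log³ n) ≺ g ≺ O(n!).
Check each option:
  A. nⁿ — O(nⁿ) does not grow strictly slower than h(n)
  B. 1 — O(1) does not grow strictly faster than f(n)
  C. n² log(n) — O(n² log n) is strictly between O(log³ n) and O(n!) ✓
  D. 100 — O(1) does not grow strictly faster than f(n)

Only option C (n² log(n)) lies strictly between.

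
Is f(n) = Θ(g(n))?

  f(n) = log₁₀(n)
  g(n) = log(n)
True

f(n) = log₁₀(n) and g(n) = log(n) are both O(log n).
Since they have the same asymptotic growth rate, f(n) = Θ(g(n)) is true.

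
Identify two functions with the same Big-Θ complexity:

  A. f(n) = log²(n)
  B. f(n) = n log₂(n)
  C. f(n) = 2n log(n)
B and C

Examining each function:
  A. log²(n) is O(log² n)
  B. n log₂(n) is O(n log n)
  C. 2n log(n) is O(n log n)

Functions B and C both have the same complexity class.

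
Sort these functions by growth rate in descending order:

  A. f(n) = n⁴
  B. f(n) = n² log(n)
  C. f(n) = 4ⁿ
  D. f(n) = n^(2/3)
C > A > B > D

Comparing growth rates:
C = 4ⁿ is O(4ⁿ)
A = n⁴ is O(n⁴)
B = n² log(n) is O(n² log n)
D = n^(2/3) is O(n^(2/3))

Therefore, the order from fastest to slowest is: C > A > B > D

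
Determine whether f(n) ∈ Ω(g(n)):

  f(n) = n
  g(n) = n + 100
True

f(n) = n and g(n) = n + 100 are both O(n).
Big-Ω permits equal growth rates (f ≥ c·g for some c > 0), so f(n) = Ω(g(n)) is true.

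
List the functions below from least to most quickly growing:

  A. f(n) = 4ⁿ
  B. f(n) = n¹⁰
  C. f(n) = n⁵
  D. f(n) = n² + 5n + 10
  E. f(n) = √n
E < D < C < B < A

Comparing growth rates:
E = √n is O(√n)
D = n² + 5n + 10 is O(n²)
C = n⁵ is O(n⁵)
B = n¹⁰ is O(n¹⁰)
A = 4ⁿ is O(4ⁿ)

Therefore, the order from slowest to fastest is: E < D < C < B < A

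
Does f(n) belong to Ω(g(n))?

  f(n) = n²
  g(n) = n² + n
True

f(n) = n² and g(n) = n² + n are both O(n²).
Big-Ω permits equal growth rates (f ≥ c·g for some c > 0), so f(n) = Ω(g(n)) is true.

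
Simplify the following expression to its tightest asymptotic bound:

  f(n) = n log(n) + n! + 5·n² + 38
Θ(n!)

Order the terms by growth rate: 38 ≺ n log(n) ≺ 5·n² ≺ n!.
The fastest-growing term n! dominates as n → ∞; dropping its constant factor gives Θ(n!).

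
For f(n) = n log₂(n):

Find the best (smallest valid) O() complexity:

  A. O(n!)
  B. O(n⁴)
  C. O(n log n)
C

f(n) = n log₂(n) is O(n log n).
All listed options are valid Big-O bounds (upper bounds),
but O(n log n) is the tightest (smallest valid bound).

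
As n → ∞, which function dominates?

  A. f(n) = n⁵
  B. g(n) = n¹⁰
B

f(n) = n⁵ is O(n⁵), while g(n) = n¹⁰ is O(n¹⁰).
Since O(n¹⁰) grows faster than O(n⁵), g(n) dominates.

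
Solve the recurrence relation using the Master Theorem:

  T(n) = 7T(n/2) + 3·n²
Θ(n^log₂(7))

Master Theorem: a = 7, b = 2, f(n) = 3·n².
Compute the critical exponent d = log₂(7) = 2.807.
Compare f(n) = Θ(n²) against n^d:
  k = 2 < d = 2.807, so f(n) = O(n^(d-ε)) — Case 1.
  The recursion cost dominates: T(n) = Θ(n^d) = Θ(n^log₂(7)).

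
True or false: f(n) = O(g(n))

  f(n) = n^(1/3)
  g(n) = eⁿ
True

f(n) = n^(1/3) is O(n^(1/3)), and g(n) = eⁿ is O(eⁿ).
Since O(n^(1/3)) ⊆ O(eⁿ) (f grows no faster than g), f(n) = O(g(n)) is true.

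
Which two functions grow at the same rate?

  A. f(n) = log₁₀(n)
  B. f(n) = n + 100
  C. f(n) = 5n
B and C

Examining each function:
  A. log₁₀(n) is O(log n)
  B. n + 100 is O(n)
  C. 5n is O(n)

Functions B and C both have the same complexity class.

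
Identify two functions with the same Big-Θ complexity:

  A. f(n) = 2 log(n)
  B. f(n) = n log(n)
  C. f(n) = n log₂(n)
B and C

Examining each function:
  A. 2 log(n) is O(log n)
  B. n log(n) is O(n log n)
  C. n log₂(n) is O(n log n)

Functions B and C both have the same complexity class.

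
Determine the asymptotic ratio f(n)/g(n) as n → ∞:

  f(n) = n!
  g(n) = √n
∞

Since n! (O(n!)) grows faster than √n (O(√n)),
the ratio f(n)/g(n) → ∞ as n → ∞.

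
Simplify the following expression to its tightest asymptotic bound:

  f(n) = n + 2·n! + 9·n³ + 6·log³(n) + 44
Θ(n!)

Order the terms by growth rate: 44 ≺ 6·log³(n) ≺ n ≺ 9·n³ ≺ 2·n!.
The fastest-growing term 2·n! dominates as n → ∞; dropping its constant factor gives Θ(n!).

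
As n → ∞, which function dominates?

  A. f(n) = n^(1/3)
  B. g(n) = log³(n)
A

f(n) = n^(1/3) is O(n^(1/3)), while g(n) = log³(n) is O(log³ n).
Since O(n^(1/3)) grows faster than O(log³ n), f(n) dominates.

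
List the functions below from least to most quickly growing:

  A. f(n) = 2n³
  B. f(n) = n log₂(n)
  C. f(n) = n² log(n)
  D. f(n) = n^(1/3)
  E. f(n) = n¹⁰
D < B < C < A < E

Comparing growth rates:
D = n^(1/3) is O(n^(1/3))
B = n log₂(n) is O(n log n)
C = n² log(n) is O(n² log n)
A = 2n³ is O(n³)
E = n¹⁰ is O(n¹⁰)

Therefore, the order from slowest to fastest is: D < B < C < A < E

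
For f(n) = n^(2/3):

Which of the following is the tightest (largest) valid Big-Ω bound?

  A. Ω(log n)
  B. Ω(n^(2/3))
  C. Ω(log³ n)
B

f(n) = n^(2/3) is Ω(n^(2/3)).
All listed options are valid Big-Ω bounds (lower bounds),
but Ω(n^(2/3)) is the tightest (largest valid bound).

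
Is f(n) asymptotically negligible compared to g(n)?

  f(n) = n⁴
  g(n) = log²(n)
False

f(n) = n⁴ is O(n⁴), and g(n) = log²(n) is O(log² n).
Since O(n⁴) grows faster than or equal to O(log² n), f(n) = o(g(n)) is false.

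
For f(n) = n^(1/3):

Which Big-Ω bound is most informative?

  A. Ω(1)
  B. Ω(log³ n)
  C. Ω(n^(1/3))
C

f(n) = n^(1/3) is Ω(n^(1/3)).
All listed options are valid Big-Ω bounds (lower bounds),
but Ω(n^(1/3)) is the tightest (largest valid bound).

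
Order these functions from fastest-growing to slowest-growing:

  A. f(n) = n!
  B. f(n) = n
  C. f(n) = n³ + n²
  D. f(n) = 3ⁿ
A > D > C > B

Comparing growth rates:
A = n! is O(n!)
D = 3ⁿ is O(3ⁿ)
C = n³ + n² is O(n³)
B = n is O(n)

Therefore, the order from fastest to slowest is: A > D > C > B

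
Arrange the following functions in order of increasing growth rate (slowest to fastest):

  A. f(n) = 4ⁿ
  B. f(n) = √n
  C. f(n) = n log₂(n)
B < C < A

Comparing growth rates:
B = √n is O(√n)
C = n log₂(n) is O(n log n)
A = 4ⁿ is O(4ⁿ)

Therefore, the order from slowest to fastest is: B < C < A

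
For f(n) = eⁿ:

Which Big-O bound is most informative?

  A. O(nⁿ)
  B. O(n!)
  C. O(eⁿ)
C

f(n) = eⁿ is O(eⁿ).
All listed options are valid Big-O bounds (upper bounds),
but O(eⁿ) is the tightest (smallest valid bound).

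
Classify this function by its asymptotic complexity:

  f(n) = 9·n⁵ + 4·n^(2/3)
O(n⁵)

The dominant term in 9·n⁵ + 4·n^(2/3) is 9·n⁵, which is Θ(n⁵).
Lower-order terms (4·n^(2/3)) are asymptotically negligible.
Constants are absorbed, so the tightest bound is O(n⁵).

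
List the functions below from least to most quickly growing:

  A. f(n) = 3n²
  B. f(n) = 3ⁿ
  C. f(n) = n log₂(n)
C < A < B

Comparing growth rates:
C = n log₂(n) is O(n log n)
A = 3n² is O(n²)
B = 3ⁿ is O(3ⁿ)

Therefore, the order from slowest to fastest is: C < A < B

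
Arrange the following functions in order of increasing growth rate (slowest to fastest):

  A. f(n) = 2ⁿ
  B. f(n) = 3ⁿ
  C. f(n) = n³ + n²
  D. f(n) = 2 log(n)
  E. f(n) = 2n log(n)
D < E < C < A < B

Comparing growth rates:
D = 2 log(n) is O(log n)
E = 2n log(n) is O(n log n)
C = n³ + n² is O(n³)
A = 2ⁿ is O(2ⁿ)
B = 3ⁿ is O(3ⁿ)

Therefore, the order from slowest to fastest is: D < E < C < A < B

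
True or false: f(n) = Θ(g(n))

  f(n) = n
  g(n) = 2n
True

f(n) = n and g(n) = 2n are both O(n).
Since they have the same asymptotic growth rate, f(n) = Θ(g(n)) is true.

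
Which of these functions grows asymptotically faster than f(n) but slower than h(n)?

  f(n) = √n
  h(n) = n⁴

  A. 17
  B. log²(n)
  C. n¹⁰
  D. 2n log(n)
D

We need g(n) with √n = o(g(n)) and g(n) = o(n⁴), i.e. O(√n) ≺ g ≺ O(n⁴).
Check each option:
  A. 17 — O(1) does not grow strictly faster than f(n)
  B. log²(n) — O(log² n) does not grow strictly faster than f(n)
  C. n¹⁰ — O(n¹⁰) does not grow strictly slower than h(n)
  D. 2n log(n) — O(n log n) is strictly between O(√n) and O(n⁴) ✓

Only option D (2n log(n)) lies strictly between.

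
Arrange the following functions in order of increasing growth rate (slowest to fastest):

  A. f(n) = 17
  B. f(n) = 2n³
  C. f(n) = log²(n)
A < C < B

Comparing growth rates:
A = 17 is O(1)
C = log²(n) is O(log² n)
B = 2n³ is O(n³)

Therefore, the order from slowest to fastest is: A < C < B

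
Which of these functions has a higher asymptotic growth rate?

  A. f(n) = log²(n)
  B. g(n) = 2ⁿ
B

f(n) = log²(n) is O(log² n), while g(n) = 2ⁿ is O(2ⁿ).
Since O(2ⁿ) grows faster than O(log² n), g(n) dominates.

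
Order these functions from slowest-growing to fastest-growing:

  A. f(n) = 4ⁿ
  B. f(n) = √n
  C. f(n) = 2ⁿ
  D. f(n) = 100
D < B < C < A

Comparing growth rates:
D = 100 is O(1)
B = √n is O(√n)
C = 2ⁿ is O(2ⁿ)
A = 4ⁿ is O(4ⁿ)

Therefore, the order from slowest to fastest is: D < B < C < A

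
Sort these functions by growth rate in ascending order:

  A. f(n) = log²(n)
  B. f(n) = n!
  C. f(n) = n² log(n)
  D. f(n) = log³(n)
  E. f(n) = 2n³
A < D < C < E < B

Comparing growth rates:
A = log²(n) is O(log² n)
D = log³(n) is O(log³ n)
C = n² log(n) is O(n² log n)
E = 2n³ is O(n³)
B = n! is O(n!)

Therefore, the order from slowest to fastest is: A < D < C < E < B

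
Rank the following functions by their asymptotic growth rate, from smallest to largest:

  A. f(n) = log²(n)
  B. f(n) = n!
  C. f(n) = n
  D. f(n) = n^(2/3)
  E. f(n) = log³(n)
A < E < D < C < B

Comparing growth rates:
A = log²(n) is O(log² n)
E = log³(n) is O(log³ n)
D = n^(2/3) is O(n^(2/3))
C = n is O(n)
B = n! is O(n!)

Therefore, the order from slowest to fastest is: A < E < D < C < B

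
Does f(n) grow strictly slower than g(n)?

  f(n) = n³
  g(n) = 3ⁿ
True

f(n) = n³ is O(n³), and g(n) = 3ⁿ is O(3ⁿ).
Since O(n³) grows strictly slower than O(3ⁿ), f(n) = o(g(n)) is true.
This means lim(n→∞) f(n)/g(n) = 0.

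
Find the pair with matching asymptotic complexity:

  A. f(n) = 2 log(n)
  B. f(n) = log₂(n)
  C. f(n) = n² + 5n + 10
A and B

Examining each function:
  A. 2 log(n) is O(log n)
  B. log₂(n) is O(log n)
  C. n² + 5n + 10 is O(n²)

Functions A and B both have the same complexity class.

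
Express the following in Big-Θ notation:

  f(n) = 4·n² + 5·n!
Θ(n!)

Order the terms by growth rate: 4·n² ≺ 5·n!.
The fastest-growing term 5·n! dominates as n → ∞; dropping its constant factor gives Θ(n!).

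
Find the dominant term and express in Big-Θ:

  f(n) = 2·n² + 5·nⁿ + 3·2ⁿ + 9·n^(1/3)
Θ(nⁿ)

Order the terms by growth rate: 9·n^(1/3) ≺ 2·n² ≺ 3·2ⁿ ≺ 5·nⁿ.
The fastest-growing term 5·nⁿ dominates as n → ∞; dropping its constant factor gives Θ(nⁿ).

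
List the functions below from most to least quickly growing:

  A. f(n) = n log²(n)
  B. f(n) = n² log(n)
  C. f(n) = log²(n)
B > A > C

Comparing growth rates:
B = n² log(n) is O(n² log n)
A = n log²(n) is O(n log² n)
C = log²(n) is O(log² n)

Therefore, the order from fastest to slowest is: B > A > C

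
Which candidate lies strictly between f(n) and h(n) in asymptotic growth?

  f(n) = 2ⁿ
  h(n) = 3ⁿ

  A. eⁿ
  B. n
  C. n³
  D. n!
A

We need g(n) with 2ⁿ = o(g(n)) and g(n) = o(3ⁿ), i.e. O(2ⁿ) ≺ g ≺ O(3ⁿ).
Check each option:
  A. eⁿ — O(eⁿ) is strictly between O(2ⁿ) and O(3ⁿ) ✓
  B. n — O(n) does not grow strictly faster than f(n)
  C. n³ — O(n³) does not grow strictly faster than f(n)
  D. n! — O(n!) does not grow strictly slower than h(n)

Only option A (eⁿ) lies strictly between.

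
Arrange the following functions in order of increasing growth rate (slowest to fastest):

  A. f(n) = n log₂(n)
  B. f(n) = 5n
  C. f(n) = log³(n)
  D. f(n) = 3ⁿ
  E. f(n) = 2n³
C < B < A < E < D

Comparing growth rates:
C = log³(n) is O(log³ n)
B = 5n is O(n)
A = n log₂(n) is O(n log n)
E = 2n³ is O(n³)
D = 3ⁿ is O(3ⁿ)

Therefore, the order from slowest to fastest is: C < B < A < E < D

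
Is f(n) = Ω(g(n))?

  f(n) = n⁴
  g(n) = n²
True

f(n) = n⁴ is O(n⁴), and g(n) = n² is O(n²).
Since O(n⁴) grows at least as fast as O(n²), f(n) = Ω(g(n)) is true.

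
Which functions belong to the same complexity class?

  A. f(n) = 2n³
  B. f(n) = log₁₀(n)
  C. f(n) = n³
A and C

Examining each function:
  A. 2n³ is O(n³)
  B. log₁₀(n) is O(log n)
  C. n³ is O(n³)

Functions A and C both have the same complexity class.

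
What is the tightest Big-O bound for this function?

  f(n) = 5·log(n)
O(log n)

The dominant term in 5·log(n) is 5·log(n), which is Θ(log n).
Constants are absorbed, so the tightest bound is O(log n).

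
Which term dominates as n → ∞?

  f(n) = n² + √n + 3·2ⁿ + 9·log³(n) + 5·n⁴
3·2ⁿ

Looking at each term:
  - n² is O(n²)
  - √n is O(√n)
  - 3·2ⁿ is O(2ⁿ)
  - 9·log³(n) is O(log³ n)
  - 5·n⁴ is O(n⁴)

The term 3·2ⁿ (O(2ⁿ)) grows fastest and dominates all others.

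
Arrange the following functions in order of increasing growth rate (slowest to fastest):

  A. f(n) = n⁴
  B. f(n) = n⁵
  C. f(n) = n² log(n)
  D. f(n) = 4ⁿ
C < A < B < D

Comparing growth rates:
C = n² log(n) is O(n² log n)
A = n⁴ is O(n⁴)
B = n⁵ is O(n⁵)
D = 4ⁿ is O(4ⁿ)

Therefore, the order from slowest to fastest is: C < A < B < D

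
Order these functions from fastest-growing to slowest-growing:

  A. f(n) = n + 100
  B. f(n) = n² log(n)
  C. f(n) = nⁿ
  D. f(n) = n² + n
C > B > D > A

Comparing growth rates:
C = nⁿ is O(nⁿ)
B = n² log(n) is O(n² log n)
D = n² + n is O(n²)
A = n + 100 is O(n)

Therefore, the order from fastest to slowest is: C > B > D > A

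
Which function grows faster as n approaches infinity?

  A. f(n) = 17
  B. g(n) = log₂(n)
B

f(n) = 17 is O(1), while g(n) = log₂(n) is O(log n).
Since O(log n) grows faster than O(1), g(n) dominates.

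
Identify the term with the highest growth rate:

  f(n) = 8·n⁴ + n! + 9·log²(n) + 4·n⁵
n!

Looking at each term:
  - 8·n⁴ is O(n⁴)
  - n! is O(n!)
  - 9·log²(n) is O(log² n)
  - 4·n⁵ is O(n⁵)

The term n! (O(n!)) grows fastest and dominates all others.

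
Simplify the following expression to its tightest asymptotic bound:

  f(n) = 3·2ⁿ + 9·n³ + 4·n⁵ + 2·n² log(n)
Θ(2ⁿ)

Order the terms by growth rate: 2·n² log(n) ≺ 9·n³ ≺ 4·n⁵ ≺ 3·2ⁿ.
The fastest-growing term 3·2ⁿ dominates as n → ∞; dropping its constant factor gives Θ(2ⁿ).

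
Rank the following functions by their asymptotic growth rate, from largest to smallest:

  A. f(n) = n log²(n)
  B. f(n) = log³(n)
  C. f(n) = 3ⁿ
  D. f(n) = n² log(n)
C > D > A > B

Comparing growth rates:
C = 3ⁿ is O(3ⁿ)
D = n² log(n) is O(n² log n)
A = n log²(n) is O(n log² n)
B = log³(n) is O(log³ n)

Therefore, the order from fastest to slowest is: C > D > A > B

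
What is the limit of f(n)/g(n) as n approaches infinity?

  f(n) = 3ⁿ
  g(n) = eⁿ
∞

Since 3ⁿ (O(3ⁿ)) grows faster than eⁿ (O(eⁿ)),
the ratio f(n)/g(n) → ∞ as n → ∞.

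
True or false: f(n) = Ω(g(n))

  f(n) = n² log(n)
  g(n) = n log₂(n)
True

f(n) = n² log(n) is O(n² log n), and g(n) = n log₂(n) is O(n log n).
Since O(n² log n) grows at least as fast as O(n log n), f(n) = Ω(g(n)) is true.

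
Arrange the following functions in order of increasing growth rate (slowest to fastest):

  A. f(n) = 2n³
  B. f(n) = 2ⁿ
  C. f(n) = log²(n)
C < A < B

Comparing growth rates:
C = log²(n) is O(log² n)
A = 2n³ is O(n³)
B = 2ⁿ is O(2ⁿ)

Therefore, the order from slowest to fastest is: C < A < B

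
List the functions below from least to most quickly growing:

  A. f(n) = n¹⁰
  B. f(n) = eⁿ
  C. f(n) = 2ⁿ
A < C < B

Comparing growth rates:
A = n¹⁰ is O(n¹⁰)
C = 2ⁿ is O(2ⁿ)
B = eⁿ is O(eⁿ)

Therefore, the order from slowest to fastest is: A < C < B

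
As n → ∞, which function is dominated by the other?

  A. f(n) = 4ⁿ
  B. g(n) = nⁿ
A

f(n) = 4ⁿ is O(4ⁿ), while g(n) = nⁿ is O(nⁿ).
Since O(4ⁿ) grows slower than O(nⁿ), f(n) is dominated.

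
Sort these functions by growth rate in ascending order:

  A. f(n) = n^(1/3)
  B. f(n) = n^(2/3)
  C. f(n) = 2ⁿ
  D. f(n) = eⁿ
A < B < C < D

Comparing growth rates:
A = n^(1/3) is O(n^(1/3))
B = n^(2/3) is O(n^(2/3))
C = 2ⁿ is O(2ⁿ)
D = eⁿ is O(eⁿ)

Therefore, the order from slowest to fastest is: A < B < C < D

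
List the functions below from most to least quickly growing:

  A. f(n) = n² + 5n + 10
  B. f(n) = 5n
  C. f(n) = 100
A > B > C

Comparing growth rates:
A = n² + 5n + 10 is O(n²)
B = 5n is O(n)
C = 100 is O(1)

Therefore, the order from fastest to slowest is: A > B > C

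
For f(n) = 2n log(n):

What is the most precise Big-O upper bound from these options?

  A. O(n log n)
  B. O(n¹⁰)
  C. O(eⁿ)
A

f(n) = 2n log(n) is O(n log n).
All listed options are valid Big-O bounds (upper bounds),
but O(n log n) is the tightest (smallest valid bound).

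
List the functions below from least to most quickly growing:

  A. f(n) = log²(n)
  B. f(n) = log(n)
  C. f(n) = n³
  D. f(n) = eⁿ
B < A < C < D

Comparing growth rates:
B = log(n) is O(log n)
A = log²(n) is O(log² n)
C = n³ is O(n³)
D = eⁿ is O(eⁿ)

Therefore, the order from slowest to fastest is: B < A < C < D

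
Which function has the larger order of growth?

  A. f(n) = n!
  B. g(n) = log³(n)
A

f(n) = n! is O(n!), while g(n) = log³(n) is O(log³ n).
Since O(n!) grows faster than O(log³ n), f(n) dominates.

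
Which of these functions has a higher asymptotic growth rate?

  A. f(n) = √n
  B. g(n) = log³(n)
A

f(n) = √n is O(√n), while g(n) = log³(n) is O(log³ n).
Since O(√n) grows faster than O(log³ n), f(n) dominates.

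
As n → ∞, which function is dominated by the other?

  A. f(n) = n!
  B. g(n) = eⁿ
B

f(n) = n! is O(n!), while g(n) = eⁿ is O(eⁿ).
Since O(eⁿ) grows slower than O(n!), g(n) is dominated.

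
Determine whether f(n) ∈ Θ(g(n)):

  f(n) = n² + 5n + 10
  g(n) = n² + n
True

f(n) = n² + 5n + 10 and g(n) = n² + n are both O(n²).
Since they have the same asymptotic growth rate, f(n) = Θ(g(n)) is true.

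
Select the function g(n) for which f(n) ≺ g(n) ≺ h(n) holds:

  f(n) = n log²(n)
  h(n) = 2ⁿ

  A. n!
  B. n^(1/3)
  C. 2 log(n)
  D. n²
D

We need g(n) with n log²(n) = o(g(n)) and g(n) = o(2ⁿ), i.e. O(n log² n) ≺ g ≺ O(2ⁿ).
Check each option:
  A. n! — O(n!) does not grow strictly slower than h(n)
  B. n^(1/3) — O(n^(1/3)) does not grow strictly faster than f(n)
  C. 2 log(n) — O(log n) does not grow strictly faster than f(n)
  D. n² — O(n²) is strictly between O(n log² n) and O(2ⁿ) ✓

Only option D (n²) lies strictly between.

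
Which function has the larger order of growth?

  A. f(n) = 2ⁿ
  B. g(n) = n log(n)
A

f(n) = 2ⁿ is O(2ⁿ), while g(n) = n log(n) is O(n log n).
Since O(2ⁿ) grows faster than O(n log n), f(n) dominates.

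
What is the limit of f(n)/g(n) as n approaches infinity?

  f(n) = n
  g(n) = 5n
1/5

Since n and 5n have the same growth rate (O(n)),
the ratio converges to a constant: 1/5.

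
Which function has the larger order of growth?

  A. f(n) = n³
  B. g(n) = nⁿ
B

f(n) = n³ is O(n³), while g(n) = nⁿ is O(nⁿ).
Since O(nⁿ) grows faster than O(n³), g(n) dominates.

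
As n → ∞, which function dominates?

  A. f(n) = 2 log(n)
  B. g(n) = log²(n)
B

f(n) = 2 log(n) is O(log n), while g(n) = log²(n) is O(log² n).
Since O(log² n) grows faster than O(log n), g(n) dominates.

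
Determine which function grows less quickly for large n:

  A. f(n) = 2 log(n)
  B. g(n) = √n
A

f(n) = 2 log(n) is O(log n), while g(n) = √n is O(√n).
Since O(log n) grows slower than O(√n), f(n) is dominated.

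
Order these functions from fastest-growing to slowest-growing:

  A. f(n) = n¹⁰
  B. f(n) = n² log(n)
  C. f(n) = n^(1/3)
A > B > C

Comparing growth rates:
A = n¹⁰ is O(n¹⁰)
B = n² log(n) is O(n² log n)
C = n^(1/3) is O(n^(1/3))

Therefore, the order from fastest to slowest is: A > B > C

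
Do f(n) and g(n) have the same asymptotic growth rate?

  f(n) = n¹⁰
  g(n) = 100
False

f(n) = n¹⁰ is O(n¹⁰), and g(n) = 100 is O(1).
Since they have different growth rates, f(n) = Θ(g(n)) is false.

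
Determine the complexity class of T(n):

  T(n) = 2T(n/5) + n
Θ(n)

Master Theorem: a = 2, b = 5, f(n) = n.
Compute the critical exponent d = log₅(2) = 0.431.
Compare f(n) = Θ(n) against n^d:
  k = 1 > d = 0.431, so f(n) = Ω(n^(d+ε)) — Case 3.
  Regularity: a·(n/b)^1/n^1 = a/b^1 = 2/5 < 1 ✓.
  The top-level work dominates: T(n) = Θ(f(n)) = Θ(n).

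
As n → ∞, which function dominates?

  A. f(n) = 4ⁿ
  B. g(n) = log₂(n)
A

f(n) = 4ⁿ is O(4ⁿ), while g(n) = log₂(n) is O(log n).
Since O(4ⁿ) grows faster than O(log n), f(n) dominates.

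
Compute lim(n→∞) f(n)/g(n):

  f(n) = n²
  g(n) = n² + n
1

Since n² and n² + n have the same growth rate (O(n²)),
the ratio converges to a constant: 1.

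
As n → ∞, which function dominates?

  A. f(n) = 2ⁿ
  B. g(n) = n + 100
A

f(n) = 2ⁿ is O(2ⁿ), while g(n) = n + 100 is O(n).
Since O(2ⁿ) grows faster than O(n), f(n) dominates.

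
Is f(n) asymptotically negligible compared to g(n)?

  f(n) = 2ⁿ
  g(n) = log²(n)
False

f(n) = 2ⁿ is O(2ⁿ), and g(n) = log²(n) is O(log² n).
Since O(2ⁿ) grows faster than or equal to O(log² n), f(n) = o(g(n)) is false.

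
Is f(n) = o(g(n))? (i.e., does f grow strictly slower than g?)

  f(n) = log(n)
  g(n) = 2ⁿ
True

f(n) = log(n) is O(log n), and g(n) = 2ⁿ is O(2ⁿ).
Since O(log n) grows strictly slower than O(2ⁿ), f(n) = o(g(n)) is true.
This means lim(n→∞) f(n)/g(n) = 0.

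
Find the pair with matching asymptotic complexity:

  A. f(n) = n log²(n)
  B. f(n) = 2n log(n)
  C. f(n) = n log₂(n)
B and C

Examining each function:
  A. n log²(n) is O(n log² n)
  B. 2n log(n) is O(n log n)
  C. n log₂(n) is O(n log n)

Functions B and C both have the same complexity class.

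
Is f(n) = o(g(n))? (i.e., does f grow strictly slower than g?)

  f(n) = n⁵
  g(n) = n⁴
False

f(n) = n⁵ is O(n⁵), and g(n) = n⁴ is O(n⁴).
Since O(n⁵) grows faster than or equal to O(n⁴), f(n) = o(g(n)) is false.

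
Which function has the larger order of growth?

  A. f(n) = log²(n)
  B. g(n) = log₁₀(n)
A

f(n) = log²(n) is O(log² n), while g(n) = log₁₀(n) is O(log n).
Since O(log² n) grows faster than O(log n), f(n) dominates.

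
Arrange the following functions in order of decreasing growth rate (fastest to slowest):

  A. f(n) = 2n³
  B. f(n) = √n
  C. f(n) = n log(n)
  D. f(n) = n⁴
D > A > C > B

Comparing growth rates:
D = n⁴ is O(n⁴)
A = 2n³ is O(n³)
C = n log(n) is O(n log n)
B = √n is O(√n)

Therefore, the order from fastest to slowest is: D > A > C > B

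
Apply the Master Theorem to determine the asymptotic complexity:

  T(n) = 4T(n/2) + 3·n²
Θ(n² log n)

Master Theorem: a = 4, b = 2, f(n) = 3·n².
Compute the critical exponent d = log₂(4) = 2.
Compare f(n) = Θ(n²) against n^d:
  k = 2 = d, so f(n) = Θ(n^d) — Case 2.
  Work is balanced across levels: T(n) = Θ(n^d log n) = Θ(n² log n).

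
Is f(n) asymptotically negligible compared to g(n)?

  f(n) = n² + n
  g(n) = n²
False

f(n) = n² + n is O(n²), and g(n) = n² is O(n²).
Since they have the same growth rate, f(n) = o(g(n)) is false.
(f = o(g) requires f to grow strictly slower, not equal.)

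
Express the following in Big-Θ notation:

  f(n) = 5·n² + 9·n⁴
Θ(n⁴)

Order the terms by growth rate: 5·n² ≺ 9·n⁴.
The fastest-growing term 9·n⁴ dominates as n → ∞; dropping its constant factor gives Θ(n⁴).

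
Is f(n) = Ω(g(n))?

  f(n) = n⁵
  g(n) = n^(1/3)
True

f(n) = n⁵ is O(n⁵), and g(n) = n^(1/3) is O(n^(1/3)).
Since O(n⁵) grows at least as fast as O(n^(1/3)), f(n) = Ω(g(n)) is true.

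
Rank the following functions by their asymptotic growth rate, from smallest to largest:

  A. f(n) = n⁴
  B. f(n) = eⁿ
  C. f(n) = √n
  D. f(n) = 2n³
C < D < A < B

Comparing growth rates:
C = √n is O(√n)
D = 2n³ is O(n³)
A = n⁴ is O(n⁴)
B = eⁿ is O(eⁿ)

Therefore, the order from slowest to fastest is: C < D < A < B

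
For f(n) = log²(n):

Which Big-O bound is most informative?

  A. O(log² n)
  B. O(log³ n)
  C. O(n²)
A

f(n) = log²(n) is O(log² n).
All listed options are valid Big-O bounds (upper bounds),
but O(log² n) is the tightest (smallest valid bound).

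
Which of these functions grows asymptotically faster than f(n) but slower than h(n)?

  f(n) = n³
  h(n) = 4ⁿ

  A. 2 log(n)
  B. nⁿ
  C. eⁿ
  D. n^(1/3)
C

We need g(n) with n³ = o(g(n)) and g(n) = o(4ⁿ), i.e. O(n³) ≺ g ≺ O(4ⁿ).
Check each option:
  A. 2 log(n) — O(log n) does not grow strictly faster than f(n)
  B. nⁿ — O(nⁿ) does not grow strictly slower than h(n)
  C. eⁿ — O(eⁿ) is strictly between O(n³) and O(4ⁿ) ✓
  D. n^(1/3) — O(n^(1/3)) does not grow strictly faster than f(n)

Only option C (eⁿ) lies strictly between.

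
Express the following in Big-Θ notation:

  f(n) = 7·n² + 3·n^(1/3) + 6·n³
Θ(n³)

Order the terms by growth rate: 3·n^(1/3) ≺ 7·n² ≺ 6·n³.
The fastest-growing term 6·n³ dominates as n → ∞; dropping its constant factor gives Θ(n³).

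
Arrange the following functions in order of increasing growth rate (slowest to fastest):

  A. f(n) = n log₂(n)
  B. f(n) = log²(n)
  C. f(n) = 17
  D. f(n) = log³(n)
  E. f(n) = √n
C < B < D < E < A

Comparing growth rates:
C = 17 is O(1)
B = log²(n) is O(log² n)
D = log³(n) is O(log³ n)
E = √n is O(√n)
A = n log₂(n) is O(n log n)

Therefore, the order from slowest to fastest is: C < B < D < E < A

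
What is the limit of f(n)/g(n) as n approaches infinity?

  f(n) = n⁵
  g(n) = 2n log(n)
∞

Since n⁵ (O(n⁵)) grows faster than 2n log(n) (O(n log n)),
the ratio f(n)/g(n) → ∞ as n → ∞.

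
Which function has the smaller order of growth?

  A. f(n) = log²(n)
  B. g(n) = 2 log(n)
B

f(n) = log²(n) is O(log² n), while g(n) = 2 log(n) is O(log n).
Since O(log n) grows slower than O(log² n), g(n) is dominated.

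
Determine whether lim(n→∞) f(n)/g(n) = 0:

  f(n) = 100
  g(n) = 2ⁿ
True

f(n) = 100 is O(1), and g(n) = 2ⁿ is O(2ⁿ).
Since O(1) grows strictly slower than O(2ⁿ), f(n) = o(g(n)) is true.
This means lim(n→∞) f(n)/g(n) = 0.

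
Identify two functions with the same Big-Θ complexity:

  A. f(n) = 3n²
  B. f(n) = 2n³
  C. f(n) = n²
A and C

Examining each function:
  A. 3n² is O(n²)
  B. 2n³ is O(n³)
  C. n² is O(n²)

Functions A and C both have the same complexity class.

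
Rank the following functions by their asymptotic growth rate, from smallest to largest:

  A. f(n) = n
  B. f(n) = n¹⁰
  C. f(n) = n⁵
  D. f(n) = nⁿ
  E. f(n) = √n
E < A < C < B < D

Comparing growth rates:
E = √n is O(√n)
A = n is O(n)
C = n⁵ is O(n⁵)
B = n¹⁰ is O(n¹⁰)
D = nⁿ is O(nⁿ)

Therefore, the order from slowest to fastest is: E < A < C < B < D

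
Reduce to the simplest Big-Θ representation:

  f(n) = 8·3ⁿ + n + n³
Θ(3ⁿ)

Order the terms by growth rate: n ≺ n³ ≺ 8·3ⁿ.
The fastest-growing term 8·3ⁿ dominates as n → ∞; dropping its constant factor gives Θ(3ⁿ).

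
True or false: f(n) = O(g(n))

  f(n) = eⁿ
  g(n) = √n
False

f(n) = eⁿ is O(eⁿ), and g(n) = √n is O(√n).
Since O(eⁿ) grows faster than O(√n), f(n) = O(g(n)) is false.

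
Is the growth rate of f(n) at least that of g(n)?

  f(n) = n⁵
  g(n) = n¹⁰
False

f(n) = n⁵ is O(n⁵), and g(n) = n¹⁰ is O(n¹⁰).
Since O(n⁵) grows slower than O(n¹⁰), f(n) = Ω(g(n)) is false.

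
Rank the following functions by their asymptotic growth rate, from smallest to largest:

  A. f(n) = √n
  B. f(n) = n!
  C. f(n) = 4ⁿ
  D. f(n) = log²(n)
D < A < C < B

Comparing growth rates:
D = log²(n) is O(log² n)
A = √n is O(√n)
C = 4ⁿ is O(4ⁿ)
B = n! is O(n!)

Therefore, the order from slowest to fastest is: D < A < C < B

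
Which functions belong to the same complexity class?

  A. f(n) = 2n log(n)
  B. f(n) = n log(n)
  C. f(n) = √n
A and B

Examining each function:
  A. 2n log(n) is O(n log n)
  B. n log(n) is O(n log n)
  C. √n is O(√n)

Functions A and B both have the same complexity class.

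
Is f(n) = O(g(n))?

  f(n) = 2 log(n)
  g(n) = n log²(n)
True

f(n) = 2 log(n) is O(log n), and g(n) = n log²(n) is O(n log² n).
Since O(log n) ⊆ O(n log² n) (f grows no faster than g), f(n) = O(g(n)) is true.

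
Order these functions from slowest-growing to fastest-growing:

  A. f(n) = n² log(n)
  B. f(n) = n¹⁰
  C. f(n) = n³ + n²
A < C < B

Comparing growth rates:
A = n² log(n) is O(n² log n)
C = n³ + n² is O(n³)
B = n¹⁰ is O(n¹⁰)

Therefore, the order from slowest to fastest is: A < C < B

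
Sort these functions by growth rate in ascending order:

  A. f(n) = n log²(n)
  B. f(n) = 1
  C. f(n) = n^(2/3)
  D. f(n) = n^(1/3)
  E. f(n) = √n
B < D < E < C < A

Comparing growth rates:
B = 1 is O(1)
D = n^(1/3) is O(n^(1/3))
E = √n is O(√n)
C = n^(2/3) is O(n^(2/3))
A = n log²(n) is O(n log² n)

Therefore, the order from slowest to fastest is: B < D < E < C < A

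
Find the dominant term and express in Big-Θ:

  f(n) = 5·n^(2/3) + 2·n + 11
Θ(n)

Order the terms by growth rate: 11 ≺ 5·n^(2/3) ≺ 2·n.
The fastest-growing term 2·n dominates as n → ∞; dropping its constant factor gives Θ(n).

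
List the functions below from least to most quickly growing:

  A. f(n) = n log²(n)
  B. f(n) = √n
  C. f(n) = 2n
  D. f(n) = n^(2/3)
B < D < C < A

Comparing growth rates:
B = √n is O(√n)
D = n^(2/3) is O(n^(2/3))
C = 2n is O(n)
A = n log²(n) is O(n log² n)

Therefore, the order from slowest to fastest is: B < D < C < A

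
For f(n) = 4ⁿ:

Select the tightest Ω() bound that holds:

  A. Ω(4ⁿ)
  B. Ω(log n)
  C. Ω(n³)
A

f(n) = 4ⁿ is Ω(4ⁿ).
All listed options are valid Big-Ω bounds (lower bounds),
but Ω(4ⁿ) is the tightest (largest valid bound).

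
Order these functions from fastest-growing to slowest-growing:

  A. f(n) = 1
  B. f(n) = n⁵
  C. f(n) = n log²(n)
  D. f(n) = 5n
B > C > D > A

Comparing growth rates:
B = n⁵ is O(n⁵)
C = n log²(n) is O(n log² n)
D = 5n is O(n)
A = 1 is O(1)

Therefore, the order from fastest to slowest is: B > C > D > A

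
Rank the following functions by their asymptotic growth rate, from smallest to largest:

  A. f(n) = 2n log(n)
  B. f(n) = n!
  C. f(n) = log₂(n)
C < A < B

Comparing growth rates:
C = log₂(n) is O(log n)
A = 2n log(n) is O(n log n)
B = n! is O(n!)

Therefore, the order from slowest to fastest is: C < A < B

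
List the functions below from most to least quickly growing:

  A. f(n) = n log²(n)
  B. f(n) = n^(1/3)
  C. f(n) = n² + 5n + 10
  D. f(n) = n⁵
D > C > A > B

Comparing growth rates:
D = n⁵ is O(n⁵)
C = n² + 5n + 10 is O(n²)
A = n log²(n) is O(n log² n)
B = n^(1/3) is O(n^(1/3))

Therefore, the order from fastest to slowest is: D > C > A > B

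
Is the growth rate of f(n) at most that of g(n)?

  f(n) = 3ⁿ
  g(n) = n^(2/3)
False

f(n) = 3ⁿ is O(3ⁿ), and g(n) = n^(2/3) is O(n^(2/3)).
Since O(3ⁿ) grows faster than O(n^(2/3)), f(n) = O(g(n)) is false.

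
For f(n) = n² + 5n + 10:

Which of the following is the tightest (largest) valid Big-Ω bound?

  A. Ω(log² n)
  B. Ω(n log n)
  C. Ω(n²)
C

f(n) = n² + 5n + 10 is Ω(n²).
All listed options are valid Big-Ω bounds (lower bounds),
but Ω(n²) is the tightest (largest valid bound).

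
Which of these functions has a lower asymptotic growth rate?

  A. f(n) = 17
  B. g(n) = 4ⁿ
A

f(n) = 17 is O(1), while g(n) = 4ⁿ is O(4ⁿ).
Since O(1) grows slower than O(4ⁿ), f(n) is dominated.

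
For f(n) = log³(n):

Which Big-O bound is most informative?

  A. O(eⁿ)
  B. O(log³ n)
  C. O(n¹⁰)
B

f(n) = log³(n) is O(log³ n).
All listed options are valid Big-O bounds (upper bounds),
but O(log³ n) is the tightest (smallest valid bound).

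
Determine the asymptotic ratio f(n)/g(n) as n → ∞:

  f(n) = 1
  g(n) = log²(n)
0

Since 1 (O(1)) grows slower than log²(n) (O(log² n)),
the ratio f(n)/g(n) → 0 as n → ∞.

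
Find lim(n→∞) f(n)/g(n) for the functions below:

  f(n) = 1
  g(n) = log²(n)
0

Since 1 (O(1)) grows slower than log²(n) (O(log² n)),
the ratio f(n)/g(n) → 0 as n → ∞.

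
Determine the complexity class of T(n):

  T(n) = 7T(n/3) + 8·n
Θ(n^log₃(7))

Master Theorem: a = 7, b = 3, f(n) = 8·n.
Compute the critical exponent d = log₃(7) = 1.771.
Compare f(n) = Θ(n) against n^d:
  k = 1 < d = 1.771, so f(n) = O(n^(d-ε)) — Case 1.
  The recursion cost dominates: T(n) = Θ(n^d) = Θ(n^log₃(7)).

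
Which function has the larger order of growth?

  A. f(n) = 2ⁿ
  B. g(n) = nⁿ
B

f(n) = 2ⁿ is O(2ⁿ), while g(n) = nⁿ is O(nⁿ).
Since O(nⁿ) grows faster than O(2ⁿ), g(n) dominates.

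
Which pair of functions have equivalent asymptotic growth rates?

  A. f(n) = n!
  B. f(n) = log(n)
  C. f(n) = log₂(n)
B and C

Examining each function:
  A. n! is O(n!)
  B. log(n) is O(log n)
  C. log₂(n) is O(log n)

Functions B and C both have the same complexity class.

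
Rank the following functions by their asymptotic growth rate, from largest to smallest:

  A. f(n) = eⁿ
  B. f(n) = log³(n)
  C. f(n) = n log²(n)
A > C > B

Comparing growth rates:
A = eⁿ is O(eⁿ)
C = n log²(n) is O(n log² n)
B = log³(n) is O(log³ n)

Therefore, the order from fastest to slowest is: A > C > B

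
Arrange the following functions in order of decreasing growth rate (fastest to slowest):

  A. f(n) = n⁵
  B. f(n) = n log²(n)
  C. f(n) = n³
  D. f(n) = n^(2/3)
A > C > B > D

Comparing growth rates:
A = n⁵ is O(n⁵)
C = n³ is O(n³)
B = n log²(n) is O(n log² n)
D = n^(2/3) is O(n^(2/3))

Therefore, the order from fastest to slowest is: A > C > B > D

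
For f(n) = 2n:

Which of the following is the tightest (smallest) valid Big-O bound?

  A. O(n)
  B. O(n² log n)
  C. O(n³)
A

f(n) = 2n is O(n).
All listed options are valid Big-O bounds (upper bounds),
but O(n) is the tightest (smallest valid bound).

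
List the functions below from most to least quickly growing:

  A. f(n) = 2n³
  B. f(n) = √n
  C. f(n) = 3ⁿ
C > A > B

Comparing growth rates:
C = 3ⁿ is O(3ⁿ)
A = 2n³ is O(n³)
B = √n is O(√n)

Therefore, the order from fastest to slowest is: C > A > B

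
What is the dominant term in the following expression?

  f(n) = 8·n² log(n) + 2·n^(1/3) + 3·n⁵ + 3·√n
3·n⁵

Looking at each term:
  - 8·n² log(n) is O(n² log n)
  - 2·n^(1/3) is O(n^(1/3))
  - 3·n⁵ is O(n⁵)
  - 3·√n is O(√n)

The term 3·n⁵ (O(n⁵)) grows fastest and dominates all others.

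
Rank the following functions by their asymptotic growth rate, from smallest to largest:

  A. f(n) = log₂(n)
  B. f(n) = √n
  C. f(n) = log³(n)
A < C < B

Comparing growth rates:
A = log₂(n) is O(log n)
C = log³(n) is O(log³ n)
B = √n is O(√n)

Therefore, the order from slowest to fastest is: A < C < B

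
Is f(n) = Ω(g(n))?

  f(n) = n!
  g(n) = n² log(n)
True

f(n) = n! is O(n!), and g(n) = n² log(n) is O(n² log n).
Since O(n!) grows at least as fast as O(n² log n), f(n) = Ω(g(n)) is true.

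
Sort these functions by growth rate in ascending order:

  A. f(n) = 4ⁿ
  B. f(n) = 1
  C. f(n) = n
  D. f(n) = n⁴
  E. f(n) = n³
B < C < E < D < A

Comparing growth rates:
B = 1 is O(1)
C = n is O(n)
E = n³ is O(n³)
D = n⁴ is O(n⁴)
A = 4ⁿ is O(4ⁿ)

Therefore, the order from slowest to fastest is: B < C < E < D < A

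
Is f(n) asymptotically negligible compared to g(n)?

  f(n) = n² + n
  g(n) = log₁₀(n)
False

f(n) = n² + n is O(n²), and g(n) = log₁₀(n) is O(log n).
Since O(n²) grows faster than or equal to O(log n), f(n) = o(g(n)) is false.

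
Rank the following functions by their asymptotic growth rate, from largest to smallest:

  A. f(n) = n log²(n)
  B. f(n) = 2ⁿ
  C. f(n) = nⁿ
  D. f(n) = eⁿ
C > D > B > A

Comparing growth rates:
C = nⁿ is O(nⁿ)
D = eⁿ is O(eⁿ)
B = 2ⁿ is O(2ⁿ)
A = n log²(n) is O(n log² n)

Therefore, the order from fastest to slowest is: C > D > B > A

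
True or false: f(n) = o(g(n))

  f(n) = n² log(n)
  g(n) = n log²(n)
False

f(n) = n² log(n) is O(n² log n), and g(n) = n log²(n) is O(n log² n).
Since O(n² log n) grows faster than or equal to O(n log² n), f(n) = o(g(n)) is false.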